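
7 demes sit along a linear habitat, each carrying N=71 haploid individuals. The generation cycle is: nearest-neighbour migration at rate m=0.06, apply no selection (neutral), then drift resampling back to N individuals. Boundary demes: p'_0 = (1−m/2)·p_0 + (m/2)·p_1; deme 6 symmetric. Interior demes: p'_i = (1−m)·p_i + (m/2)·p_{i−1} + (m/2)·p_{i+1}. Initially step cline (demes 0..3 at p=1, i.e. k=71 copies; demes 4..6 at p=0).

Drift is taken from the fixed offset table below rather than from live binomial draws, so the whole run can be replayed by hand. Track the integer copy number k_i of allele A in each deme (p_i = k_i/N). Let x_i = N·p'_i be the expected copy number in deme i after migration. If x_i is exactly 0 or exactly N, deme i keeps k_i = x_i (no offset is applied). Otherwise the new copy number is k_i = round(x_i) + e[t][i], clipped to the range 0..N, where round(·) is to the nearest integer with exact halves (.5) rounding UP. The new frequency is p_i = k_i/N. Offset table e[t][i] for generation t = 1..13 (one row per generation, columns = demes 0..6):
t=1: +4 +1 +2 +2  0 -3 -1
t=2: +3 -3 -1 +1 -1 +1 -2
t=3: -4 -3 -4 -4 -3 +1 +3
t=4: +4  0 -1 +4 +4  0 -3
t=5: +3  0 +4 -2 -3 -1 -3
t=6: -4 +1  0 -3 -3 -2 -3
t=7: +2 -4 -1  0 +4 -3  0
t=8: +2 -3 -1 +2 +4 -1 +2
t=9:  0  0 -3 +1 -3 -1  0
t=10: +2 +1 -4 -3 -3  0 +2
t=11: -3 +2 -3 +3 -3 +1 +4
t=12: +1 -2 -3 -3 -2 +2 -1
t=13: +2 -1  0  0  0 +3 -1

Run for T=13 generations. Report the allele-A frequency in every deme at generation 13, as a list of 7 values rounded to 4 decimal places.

t=0: k=[71 71 71 71 0 0 0]
t=1: x=[71.0000 71.0000 71.0000 68.8700 2.1300 0.0000 0.0000] k=[71 71 71 71 2 0 0]
t=2: x=[71.0000 71.0000 71.0000 68.9300 4.0100 0.0600 0.0000] k=[71 71 71 70 3 1 0]
t=3: x=[71.0000 71.0000 70.9700 68.0200 4.9500 1.0300 0.0300] k=[71 71 67 64 2 2 3]
t=4: x=[71.0000 70.8800 67.0300 62.2300 3.8600 2.0300 2.9700] k=[71 71 66 66 8 2 0]
t=5: x=[71.0000 70.8500 66.1500 64.2600 9.5600 2.1200 0.0600] k=[71 71 70 62 7 1 0]
t=6: x=[71.0000 70.9700 69.7900 60.5900 8.4700 1.1500 0.0300] k=[71 71 70 58 5 0 0]
t=7: x=[71.0000 70.9700 69.6700 56.7700 6.4400 0.1500 0.0000] k=[71 67 69 57 10 0 0]
t=8: x=[70.8800 67.1800 68.5800 55.9500 11.1100 0.3000 0.0000] k=[71 64 68 58 15 0 0]
t=9: x=[70.7900 64.3300 67.5800 57.0100 15.8400 0.4500 0.0000] k=[71 64 65 58 13 0 0]
t=10: x=[70.7900 64.2400 64.7600 56.8600 13.9600 0.3900 0.0000] k=[71 65 61 54 11 0 0]
t=11: x=[70.8200 65.0600 60.9100 52.9200 11.9600 0.3300 0.0000] k=[68 67 58 56 9 1 0]
t=12: x=[67.9700 66.7600 58.2100 54.6500 10.1700 1.2100 0.0300] k=[69 65 55 52 8 3 0]
t=13: x=[68.8800 64.8200 55.2100 50.7700 9.1700 3.0600 0.0900] k=[71 64 55 51 9 6 0]

[1.0000, 0.9014, 0.7746, 0.7183, 0.1268, 0.0845, 0.0000]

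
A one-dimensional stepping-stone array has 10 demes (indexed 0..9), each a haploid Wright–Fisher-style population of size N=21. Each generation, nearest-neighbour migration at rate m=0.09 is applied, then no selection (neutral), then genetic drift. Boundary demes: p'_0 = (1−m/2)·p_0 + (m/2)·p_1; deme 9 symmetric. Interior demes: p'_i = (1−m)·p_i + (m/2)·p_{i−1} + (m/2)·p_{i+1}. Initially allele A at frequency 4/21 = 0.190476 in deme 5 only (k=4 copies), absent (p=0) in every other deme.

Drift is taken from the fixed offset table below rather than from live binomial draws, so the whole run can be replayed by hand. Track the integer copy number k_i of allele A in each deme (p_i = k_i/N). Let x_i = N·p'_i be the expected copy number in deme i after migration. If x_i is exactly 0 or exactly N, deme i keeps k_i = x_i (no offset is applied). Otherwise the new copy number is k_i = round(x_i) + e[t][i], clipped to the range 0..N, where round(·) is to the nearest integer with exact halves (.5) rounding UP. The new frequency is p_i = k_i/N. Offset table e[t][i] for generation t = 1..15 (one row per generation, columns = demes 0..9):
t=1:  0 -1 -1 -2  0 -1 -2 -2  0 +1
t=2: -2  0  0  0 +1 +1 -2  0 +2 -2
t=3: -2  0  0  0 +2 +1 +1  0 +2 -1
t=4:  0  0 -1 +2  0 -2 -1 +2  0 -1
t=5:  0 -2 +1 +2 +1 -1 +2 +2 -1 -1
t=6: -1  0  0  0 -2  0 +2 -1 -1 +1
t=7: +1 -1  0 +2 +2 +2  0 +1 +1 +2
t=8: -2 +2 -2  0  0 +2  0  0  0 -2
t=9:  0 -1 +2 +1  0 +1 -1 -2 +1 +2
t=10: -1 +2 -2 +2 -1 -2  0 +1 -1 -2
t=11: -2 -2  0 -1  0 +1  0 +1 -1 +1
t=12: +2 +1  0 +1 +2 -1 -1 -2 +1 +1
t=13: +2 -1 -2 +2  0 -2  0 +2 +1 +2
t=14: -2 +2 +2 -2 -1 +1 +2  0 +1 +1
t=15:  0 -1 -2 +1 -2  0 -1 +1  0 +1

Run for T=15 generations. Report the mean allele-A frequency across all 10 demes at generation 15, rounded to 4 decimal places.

0.1667

t=0: k=[0 0 0 0 0 4 0 0 0 0]
t=1: x=[0.0000 0.0000 0.0000 0.0000 0.1800 3.6400 0.1800 0.0000 0.0000 0.0000] k=[0 0 0 0 0 3 0 0 0 0]
t=2: x=[0.0000 0.0000 0.0000 0.0000 0.1350 2.7300 0.1350 0.0000 0.0000 0.0000] k=[0 0 0 0 1 4 0 0 0 0]
t=3: x=[0.0000 0.0000 0.0000 0.0450 1.0900 3.6850 0.1800 0.0000 0.0000 0.0000] k=[0 0 0 0 3 5 1 0 0 0]
t=4: x=[0.0000 0.0000 0.0000 0.1350 2.9550 4.7300 1.1350 0.0450 0.0000 0.0000] k=[0 0 0 2 3 3 0 2 0 0]
t=5: x=[0.0000 0.0000 0.0900 1.9550 2.9550 2.8650 0.2250 1.8200 0.0900 0.0000] k=[0 0 1 4 4 2 2 4 0 0]
t=6: x=[0.0000 0.0450 1.0900 3.8650 3.9100 2.0900 2.0900 3.7300 0.1800 0.0000] k=[0 0 1 4 2 2 4 3 0 0]
t=7: x=[0.0000 0.0450 1.0900 3.7750 2.0900 2.0900 3.8650 2.9100 0.1350 0.0000] k=[0 0 1 6 4 4 4 4 1 0]
t=8: x=[0.0000 0.0450 1.1800 5.6850 4.0900 4.0000 4.0000 3.8650 1.0900 0.0450] k=[0 2 0 6 4 6 4 4 1 0]
t=9: x=[0.0900 1.8200 0.3600 5.6400 4.1800 5.8200 4.0900 3.8650 1.0900 0.0450] k=[0 1 2 7 4 7 3 2 2 2]
t=10: x=[0.0450 1.0000 2.1800 6.6400 4.2700 6.6850 3.1350 2.0450 2.0000 2.0000] k=[0 3 0 9 3 5 3 3 1 0]
t=11: x=[0.1350 2.7300 0.5400 8.3250 3.3600 4.8200 3.0900 2.9100 1.0450 0.0450] k=[0 1 1 7 3 6 3 4 0 1]
t=12: x=[0.0450 0.9550 1.2700 6.5500 3.3150 5.7300 3.1800 3.7750 0.2250 0.9550] k=[2 2 1 8 5 5 2 2 1 2]
t=13: x=[2.0000 1.9550 1.3600 7.5500 5.1350 4.8650 2.1350 1.9550 1.0900 1.9550] k=[4 1 0 10 5 3 2 4 2 4]
t=14: x=[3.8650 1.0900 0.4950 9.3250 5.1350 3.0450 2.1350 3.8200 2.1800 3.9100] k=[2 3 2 7 4 4 4 4 3 5]
t=15: x=[2.0450 2.9100 2.2700 6.6400 4.1350 4.0000 4.0000 3.9550 3.1350 4.9100] k=[2 2 0 8 2 4 3 5 3 6]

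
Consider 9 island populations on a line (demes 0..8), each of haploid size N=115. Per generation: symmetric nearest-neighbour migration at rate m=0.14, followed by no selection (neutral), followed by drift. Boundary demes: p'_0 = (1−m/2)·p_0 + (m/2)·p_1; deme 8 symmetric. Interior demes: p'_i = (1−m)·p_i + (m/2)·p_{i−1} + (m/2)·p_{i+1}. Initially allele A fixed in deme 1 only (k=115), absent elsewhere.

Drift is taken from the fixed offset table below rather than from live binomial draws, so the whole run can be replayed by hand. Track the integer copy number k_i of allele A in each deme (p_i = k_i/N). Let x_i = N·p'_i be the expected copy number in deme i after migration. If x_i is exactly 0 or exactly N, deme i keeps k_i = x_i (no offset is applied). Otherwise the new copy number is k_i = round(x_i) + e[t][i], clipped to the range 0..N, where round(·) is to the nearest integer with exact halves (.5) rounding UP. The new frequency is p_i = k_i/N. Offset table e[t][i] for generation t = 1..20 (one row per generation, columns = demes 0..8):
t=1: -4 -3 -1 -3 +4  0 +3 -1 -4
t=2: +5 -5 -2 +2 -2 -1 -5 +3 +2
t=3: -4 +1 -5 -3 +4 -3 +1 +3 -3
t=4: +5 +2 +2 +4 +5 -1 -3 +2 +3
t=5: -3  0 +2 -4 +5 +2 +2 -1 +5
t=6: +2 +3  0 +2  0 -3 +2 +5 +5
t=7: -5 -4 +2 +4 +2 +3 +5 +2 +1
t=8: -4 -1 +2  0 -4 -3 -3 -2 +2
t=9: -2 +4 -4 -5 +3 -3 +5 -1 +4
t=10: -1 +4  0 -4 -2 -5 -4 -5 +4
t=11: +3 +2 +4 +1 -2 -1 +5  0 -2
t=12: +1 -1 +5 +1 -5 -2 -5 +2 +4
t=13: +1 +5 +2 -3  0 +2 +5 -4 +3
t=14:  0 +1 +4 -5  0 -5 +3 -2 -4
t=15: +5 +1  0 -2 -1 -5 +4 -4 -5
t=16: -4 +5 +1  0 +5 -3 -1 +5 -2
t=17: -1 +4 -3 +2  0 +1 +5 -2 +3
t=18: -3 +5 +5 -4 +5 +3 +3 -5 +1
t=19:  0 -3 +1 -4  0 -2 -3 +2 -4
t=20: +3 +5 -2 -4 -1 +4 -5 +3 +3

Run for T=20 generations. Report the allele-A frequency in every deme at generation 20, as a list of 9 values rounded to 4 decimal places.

[0.3304, 0.4348, 0.2783, 0.0261, 0.0609, 0.0870, 0.0348, 0.0522, 0.0348]

t=0: k=[0 115 0 0 0 0 0 0 0]
t=1: x=[8.0500 98.9000 8.0500 0.0000 0.0000 0.0000 0.0000 0.0000 0.0000] k=[4 96 7 0 0 0 0 0 0]
t=2: x=[10.4400 83.3300 12.7400 0.4900 0.0000 0.0000 0.0000 0.0000 0.0000] k=[15 78 11 2 0 0 0 0 0]
t=3: x=[19.4100 68.9000 15.0600 2.4900 0.1400 0.0000 0.0000 0.0000 0.0000] k=[15 70 10 0 4 0 0 0 0]
t=4: x=[18.8500 61.9500 13.5000 0.9800 3.4400 0.2800 0.0000 0.0000 0.0000] k=[24 64 16 5 8 0 0 0 0]
t=5: x=[26.8000 57.8400 18.5900 5.9800 7.2300 0.5600 0.0000 0.0000 0.0000] k=[24 58 21 2 12 3 0 0 0]
t=6: x=[26.3800 53.0300 22.2600 4.0300 10.6700 3.4200 0.2100 0.0000 0.0000] k=[28 56 22 6 11 0 2 0 0]
t=7: x=[29.9600 51.6600 23.2600 7.4700 9.8800 0.9100 1.7200 0.1400 0.0000] k=[25 48 25 11 12 4 7 2 0]
t=8: x=[26.6100 44.7800 25.6300 12.0500 11.3700 4.7700 6.4400 2.2100 0.1400] k=[23 44 28 12 7 2 3 0 2]
t=9: x=[24.4700 41.4100 28.0000 12.7700 7.0000 2.4200 2.7200 0.3500 1.8600] k=[22 45 24 8 10 0 8 0 6]
t=10: x=[23.6100 41.9200 24.3500 9.2600 9.1600 1.2600 6.8800 0.9800 5.5800] k=[23 46 24 5 7 0 3 0 10]
t=11: x=[24.6100 42.8500 24.2100 6.4700 6.3700 0.7000 2.5800 0.9100 9.3000] k=[28 45 28 7 4 0 8 1 7]
t=12: x=[29.1900 42.6200 27.7200 8.2600 3.9300 0.8400 6.9500 1.9100 6.5800] k=[30 42 33 9 0 0 2 4 11]
t=13: x=[30.8400 40.5300 31.9500 10.0500 0.6300 0.1400 2.0000 4.3500 10.5100] k=[32 46 34 7 1 2 7 0 14]
t=14: x=[32.9800 44.1800 32.9500 8.4700 1.4900 2.2800 6.1600 1.4700 13.0200] k=[33 45 37 3 1 0 9 0 9]
t=15: x=[33.8400 43.6000 35.1800 5.2400 1.0700 0.7000 7.7400 1.2600 8.3700] k=[39 45 35 3 0 0 12 0 3]
t=16: x=[39.4200 43.8800 33.4600 5.0300 0.2100 0.8400 10.3200 1.0500 2.7900] k=[35 49 34 5 5 0 9 6 1]
t=17: x=[35.9800 46.9700 33.0200 7.0300 4.6500 0.9800 8.1600 5.8600 1.3500] k=[35 51 30 9 5 2 13 4 4]
t=18: x=[36.1200 48.4100 30.0000 10.1900 5.0700 2.9800 11.6000 4.6300 4.0000] k=[33 53 35 6 10 6 15 0 5]
t=19: x=[34.4000 50.3400 34.2300 8.3100 9.4400 6.9100 13.3200 1.4000 4.6500] k=[34 47 35 4 9 5 10 3 1]
t=20: x=[34.9100 45.2500 33.6700 6.5200 8.3700 5.6300 9.1600 3.3500 1.1400] k=[38 50 32 3 7 10 4 6 4]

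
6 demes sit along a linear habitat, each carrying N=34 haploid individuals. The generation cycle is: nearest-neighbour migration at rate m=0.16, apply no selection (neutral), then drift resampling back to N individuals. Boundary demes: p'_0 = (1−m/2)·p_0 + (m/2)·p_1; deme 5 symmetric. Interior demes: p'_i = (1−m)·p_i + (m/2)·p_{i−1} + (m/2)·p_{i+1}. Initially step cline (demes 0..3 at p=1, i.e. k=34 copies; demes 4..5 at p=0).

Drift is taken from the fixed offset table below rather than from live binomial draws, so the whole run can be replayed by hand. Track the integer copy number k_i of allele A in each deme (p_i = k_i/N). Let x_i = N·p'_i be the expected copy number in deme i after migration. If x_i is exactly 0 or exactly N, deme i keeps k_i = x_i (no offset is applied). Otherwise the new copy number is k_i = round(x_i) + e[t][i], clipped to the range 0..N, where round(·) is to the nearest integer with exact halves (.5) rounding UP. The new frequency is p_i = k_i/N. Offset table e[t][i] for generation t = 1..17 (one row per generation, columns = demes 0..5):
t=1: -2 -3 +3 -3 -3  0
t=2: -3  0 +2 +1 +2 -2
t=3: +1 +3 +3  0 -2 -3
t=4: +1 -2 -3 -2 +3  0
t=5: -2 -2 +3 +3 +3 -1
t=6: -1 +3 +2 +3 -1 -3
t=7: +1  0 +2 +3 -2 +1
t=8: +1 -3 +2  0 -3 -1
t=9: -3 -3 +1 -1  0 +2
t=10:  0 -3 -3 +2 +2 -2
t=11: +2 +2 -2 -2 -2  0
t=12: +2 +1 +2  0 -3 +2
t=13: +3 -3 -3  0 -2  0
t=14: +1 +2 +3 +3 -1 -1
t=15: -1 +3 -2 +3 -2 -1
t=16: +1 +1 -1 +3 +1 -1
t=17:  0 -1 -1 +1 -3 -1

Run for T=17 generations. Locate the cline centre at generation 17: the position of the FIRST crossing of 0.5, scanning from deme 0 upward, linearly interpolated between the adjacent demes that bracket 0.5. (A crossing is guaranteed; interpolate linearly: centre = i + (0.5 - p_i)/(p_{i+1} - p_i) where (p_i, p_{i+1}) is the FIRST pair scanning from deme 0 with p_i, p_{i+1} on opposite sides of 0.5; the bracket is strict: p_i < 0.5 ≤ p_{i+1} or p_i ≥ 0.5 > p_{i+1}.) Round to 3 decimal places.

t=0: k=[34 34 34 34 0 0]
t=1: x=[34.0000 34.0000 34.0000 31.2800 2.7200 0.0000] k=[34 34 34 28 0 0]
t=2: x=[34.0000 34.0000 33.5200 26.2400 2.2400 0.0000] k=[34 34 34 27 4 0]
t=3: x=[34.0000 34.0000 33.4400 25.7200 5.5200 0.3200] k=[34 34 34 26 4 0]
t=4: x=[34.0000 34.0000 33.3600 24.8800 5.4400 0.3200] k=[34 34 30 23 8 0]
t=5: x=[34.0000 33.6800 29.7600 22.3600 8.5600 0.6400] k=[34 32 33 25 12 0]
t=6: x=[33.8400 32.2400 32.2800 24.6000 12.0800 0.9600] k=[33 34 34 28 11 0]
t=7: x=[33.0800 33.9200 33.5200 27.1200 11.4800 0.8800] k=[34 34 34 30 9 2]
t=8: x=[34.0000 34.0000 33.6800 28.6400 10.1200 2.5600] k=[34 34 34 29 7 2]
t=9: x=[34.0000 34.0000 33.6000 27.6400 8.3600 2.4000] k=[34 34 34 27 8 4]
t=10: x=[34.0000 34.0000 33.4400 26.0400 9.2000 4.3200] k=[34 34 30 28 11 2]
t=11: x=[34.0000 33.6800 30.1600 26.8000 11.6400 2.7200] k=[34 34 28 25 10 3]
t=12: x=[34.0000 33.5200 28.2400 24.0400 10.6400 3.5600] k=[34 34 30 24 8 6]
t=13: x=[34.0000 33.6800 29.8400 23.2000 9.1200 6.1600] k=[34 31 27 23 7 6]
t=14: x=[33.7600 30.9200 27.0000 22.0400 8.2000 6.0800] k=[34 33 30 25 7 5]
t=15: x=[33.9200 32.8400 29.8400 23.9600 8.2800 5.1600] k=[33 34 28 27 6 4]
t=16: x=[33.0800 33.4400 28.4000 25.4000 7.5200 4.1600] k=[34 34 27 28 9 3]
t=17: x=[34.0000 33.4400 27.6400 26.4000 10.0400 3.4800] k=[34 32 27 27 7 2]

3.500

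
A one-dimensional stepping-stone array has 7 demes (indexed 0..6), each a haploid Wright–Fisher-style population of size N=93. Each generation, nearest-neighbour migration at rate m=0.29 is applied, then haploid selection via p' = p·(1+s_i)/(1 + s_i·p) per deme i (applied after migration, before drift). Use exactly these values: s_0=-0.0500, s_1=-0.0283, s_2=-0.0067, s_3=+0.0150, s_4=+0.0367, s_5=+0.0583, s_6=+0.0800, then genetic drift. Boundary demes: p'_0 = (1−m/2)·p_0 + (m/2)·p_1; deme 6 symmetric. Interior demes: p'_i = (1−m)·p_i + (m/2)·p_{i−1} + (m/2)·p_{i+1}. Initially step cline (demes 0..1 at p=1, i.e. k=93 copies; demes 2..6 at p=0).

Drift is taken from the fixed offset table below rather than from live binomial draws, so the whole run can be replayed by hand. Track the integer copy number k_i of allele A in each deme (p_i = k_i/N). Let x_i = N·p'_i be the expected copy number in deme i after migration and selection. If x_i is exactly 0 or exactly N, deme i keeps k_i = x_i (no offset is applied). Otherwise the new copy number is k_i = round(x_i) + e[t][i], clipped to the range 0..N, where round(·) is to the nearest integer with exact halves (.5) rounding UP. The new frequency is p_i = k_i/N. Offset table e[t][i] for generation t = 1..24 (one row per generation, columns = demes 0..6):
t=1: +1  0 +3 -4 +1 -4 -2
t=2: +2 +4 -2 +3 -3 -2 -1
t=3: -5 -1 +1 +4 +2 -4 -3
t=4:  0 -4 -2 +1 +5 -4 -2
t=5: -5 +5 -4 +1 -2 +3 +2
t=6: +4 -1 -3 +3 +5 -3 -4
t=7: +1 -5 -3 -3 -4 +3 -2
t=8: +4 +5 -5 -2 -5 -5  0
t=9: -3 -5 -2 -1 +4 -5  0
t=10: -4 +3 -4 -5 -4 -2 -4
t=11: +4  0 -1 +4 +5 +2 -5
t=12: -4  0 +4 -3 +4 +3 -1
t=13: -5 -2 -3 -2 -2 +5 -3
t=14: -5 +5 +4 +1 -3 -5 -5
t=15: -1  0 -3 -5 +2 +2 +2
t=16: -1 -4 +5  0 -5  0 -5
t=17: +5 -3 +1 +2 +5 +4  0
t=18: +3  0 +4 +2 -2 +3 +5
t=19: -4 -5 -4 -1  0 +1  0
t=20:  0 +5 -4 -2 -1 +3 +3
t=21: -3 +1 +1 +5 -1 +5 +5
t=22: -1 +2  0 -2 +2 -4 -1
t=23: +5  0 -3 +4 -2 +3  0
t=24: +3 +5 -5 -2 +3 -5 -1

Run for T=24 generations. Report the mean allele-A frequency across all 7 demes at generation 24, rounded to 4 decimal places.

t=0: k=[93 93 0 0 0 0 0]
t=1: x=[93.0000 79.1806 13.4077 0.0000 0.0000 0.0000 0.0000] k=[93 79 16 0 0 0 0]
t=2: x=[90.8656 71.4229 22.6994 2.3539 0.0000 0.0000 0.0000] k=[93 75 21 5 0 0 0]
t=3: x=[90.2567 69.2762 26.3828 6.6868 0.7514 0.0000 0.0000] k=[85 68 27 11 3 0 0]
t=4: x=[82.0491 63.9496 30.4871 12.3182 3.8560 0.4602 0.0000] k=[82 60 28 13 9 0 0]
t=5: x=[78.1822 57.9251 30.3274 14.7791 8.5508 1.3800 0.0000] k=[73 63 26 16 7 4 0]
t=6: x=[70.6919 58.4641 29.7787 16.3446 8.1336 4.0699 0.6261] k=[75 57 27 19 13 1 0]
t=7: x=[71.5554 54.6145 30.0531 19.5186 12.5153 2.7418 0.1566] k=[73 50 27 17 9 6 0]
t=8: x=[68.7570 49.3356 28.7513 17.5005 10.0434 5.8690 0.9389] k=[73 54 24 16 5 1 1]
t=9: x=[69.3519 51.7471 27.0608 15.7589 6.2210 1.6705 1.0791] k=[66 47 25 15 10 0 1]
t=10: x=[62.1976 45.8976 26.6121 15.9205 9.5803 1.6863 0.9227] k=[58 49 23 11 6 0 0]
t=11: x=[55.5536 45.8676 24.9072 12.1716 6.0559 0.9202 0.0000] k=[60 46 24 16 11 3 0]
t=12: x=[56.8431 44.1738 25.9042 16.6374 10.9073 3.9330 0.4696] k=[53 44 30 14 15 7 0]
t=13: x=[50.5142 42.6115 29.5742 16.6677 14.1213 7.5278 1.0952] k=[46 41 27 15 12 13 0]
t=14: x=[44.0843 39.0432 27.1606 16.5062 12.9773 11.5303 2.0325] k=[39 44 31 18 10 7 0]
t=15: x=[38.5623 40.7317 30.8612 18.9486 11.0717 6.7671 1.0952] k=[38 41 28 14 13 9 3]
t=16: x=[37.2837 38.0330 27.7240 16.0821 12.9619 9.1677 4.1657] k=[36 34 33 16 8 9 0]
t=17: x=[34.5886 33.5271 30.5420 17.5157 9.6112 7.9525 1.4078] k=[40 31 32 20 15 12 1]
t=18: x=[37.5412 31.8461 29.9783 21.2582 15.7561 11.3945 2.7964] k=[41 32 34 23 14 14 8]
t=19: x=[38.5326 32.9814 31.9738 23.5509 15.7714 13.7820 9.5071] k=[35 28 28 23 16 15 10]
t=20: x=[32.8866 28.4450 27.1456 22.9665 17.3735 15.1240 11.4771] k=[33 33 23 21 16 18 14]
t=21: x=[31.9163 30.9543 24.0400 20.8045 17.5218 17.9361 15.5514] k=[29 32 25 26 17 23 21]
t=22: x=[28.4129 29.9640 26.0338 24.8200 19.7294 22.8011 22.5797] k=[27 32 26 23 22 19 22]
t=23: x=[26.7373 29.8204 26.3080 23.5509 22.3156 20.7697 22.8660] k=[32 30 23 28 20 24 23]
t=24: x=[30.6470 28.7022 24.6181 26.3955 22.3461 24.2777 24.5086] k=[34 34 20 24 25 19 24]

0.2765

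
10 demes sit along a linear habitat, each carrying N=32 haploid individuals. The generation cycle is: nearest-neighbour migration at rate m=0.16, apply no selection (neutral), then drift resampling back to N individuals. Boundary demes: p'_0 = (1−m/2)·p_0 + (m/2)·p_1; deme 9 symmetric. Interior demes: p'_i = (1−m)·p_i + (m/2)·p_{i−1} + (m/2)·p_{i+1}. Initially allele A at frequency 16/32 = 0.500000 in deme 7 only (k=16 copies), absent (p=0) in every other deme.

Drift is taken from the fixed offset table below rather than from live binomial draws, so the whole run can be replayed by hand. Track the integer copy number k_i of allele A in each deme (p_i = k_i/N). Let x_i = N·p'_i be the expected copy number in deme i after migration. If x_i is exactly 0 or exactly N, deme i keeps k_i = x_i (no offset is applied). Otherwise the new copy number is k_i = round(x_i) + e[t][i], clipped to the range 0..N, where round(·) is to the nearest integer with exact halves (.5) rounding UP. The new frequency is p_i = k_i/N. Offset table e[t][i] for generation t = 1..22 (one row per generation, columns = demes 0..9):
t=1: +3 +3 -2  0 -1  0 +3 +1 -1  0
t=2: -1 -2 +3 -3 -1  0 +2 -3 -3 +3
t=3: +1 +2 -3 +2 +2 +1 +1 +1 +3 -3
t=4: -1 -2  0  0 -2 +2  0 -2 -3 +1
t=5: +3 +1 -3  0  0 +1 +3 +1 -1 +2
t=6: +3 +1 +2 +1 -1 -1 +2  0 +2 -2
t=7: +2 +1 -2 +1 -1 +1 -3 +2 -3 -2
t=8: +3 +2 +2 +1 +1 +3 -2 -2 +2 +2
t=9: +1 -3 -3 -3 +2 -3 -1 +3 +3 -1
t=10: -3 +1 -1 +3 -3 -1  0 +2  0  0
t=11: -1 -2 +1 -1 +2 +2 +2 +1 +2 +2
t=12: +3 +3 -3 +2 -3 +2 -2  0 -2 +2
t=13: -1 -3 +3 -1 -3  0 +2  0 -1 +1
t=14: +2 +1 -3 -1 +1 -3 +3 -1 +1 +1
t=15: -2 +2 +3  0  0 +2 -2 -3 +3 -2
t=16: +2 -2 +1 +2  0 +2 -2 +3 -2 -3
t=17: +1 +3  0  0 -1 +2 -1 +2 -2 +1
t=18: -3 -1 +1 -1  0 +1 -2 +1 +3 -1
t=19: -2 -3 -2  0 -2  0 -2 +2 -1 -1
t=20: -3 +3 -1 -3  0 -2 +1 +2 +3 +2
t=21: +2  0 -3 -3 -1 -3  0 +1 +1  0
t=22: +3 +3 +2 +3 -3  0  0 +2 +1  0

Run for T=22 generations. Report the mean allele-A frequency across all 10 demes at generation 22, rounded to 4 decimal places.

t=0: k=[0 0 0 0 0 0 0 16 0 0]
t=1: x=[0.0000 0.0000 0.0000 0.0000 0.0000 0.0000 1.2800 13.4400 1.2800 0.0000] k=[0 0 0 0 0 0 4 14 0 0]
t=2: x=[0.0000 0.0000 0.0000 0.0000 0.0000 0.3200 4.4800 12.0800 1.1200 0.0000] k=[0 0 0 0 0 0 6 9 0 0]
t=3: x=[0.0000 0.0000 0.0000 0.0000 0.0000 0.4800 5.7600 8.0400 0.7200 0.0000] k=[0 0 0 0 0 1 7 9 4 0]
t=4: x=[0.0000 0.0000 0.0000 0.0000 0.0800 1.4000 6.6800 8.4400 4.0800 0.3200] k=[0 0 0 0 0 3 7 6 1 1]
t=5: x=[0.0000 0.0000 0.0000 0.0000 0.2400 3.0800 6.6000 5.6800 1.4000 1.0000] k=[0 0 0 0 0 4 10 7 0 3]
t=6: x=[0.0000 0.0000 0.0000 0.0000 0.3200 4.1600 9.2800 6.6800 0.8000 2.7600] k=[0 0 0 0 0 3 11 7 3 1]
t=7: x=[0.0000 0.0000 0.0000 0.0000 0.2400 3.4000 10.0400 7.0000 3.1600 1.1600] k=[0 0 0 0 0 4 7 9 0 0]
t=8: x=[0.0000 0.0000 0.0000 0.0000 0.3200 3.9200 6.9200 8.1200 0.7200 0.0000] k=[0 0 0 0 1 7 5 6 3 0]
t=9: x=[0.0000 0.0000 0.0000 0.0800 1.4000 6.3600 5.2400 5.6800 3.0000 0.2400] k=[0 0 0 0 3 3 4 9 6 0]
t=10: x=[0.0000 0.0000 0.0000 0.2400 2.7600 3.0800 4.3200 8.3600 5.7600 0.4800] k=[0 0 0 3 0 2 4 10 6 0]
t=11: x=[0.0000 0.0000 0.2400 2.5200 0.4000 2.0000 4.3200 9.2000 5.8400 0.4800] k=[0 0 1 2 2 4 6 10 8 2]
t=12: x=[0.0000 0.0800 1.0000 1.9200 2.1600 4.0000 6.1600 9.5200 7.6800 2.4800] k=[0 3 0 4 0 6 4 10 6 4]
t=13: x=[0.2400 2.5200 0.5600 3.3600 0.8000 5.3600 4.6400 9.2000 6.1600 4.1600] k=[0 0 4 2 0 5 7 9 5 5]
t=14: x=[0.0000 0.3200 3.5200 2.0000 0.5600 4.7600 7.0000 8.5200 5.3200 5.0000] k=[0 1 1 1 2 2 10 8 6 6]
t=15: x=[0.0800 0.9200 1.0000 1.0800 1.9200 2.6400 9.2000 8.0000 6.1600 6.0000] k=[0 3 4 1 2 5 7 5 9 4]
t=16: x=[0.2400 2.8400 3.6800 1.3200 2.1600 4.9200 6.6800 5.4800 8.2800 4.4000] k=[2 1 5 3 2 7 5 8 6 1]
t=17: x=[1.9200 1.4000 4.5200 3.0800 2.4800 6.4400 5.4000 7.6000 5.7600 1.4000] k=[3 4 5 3 1 8 4 10 4 2]
t=18: x=[3.0800 4.0000 4.7600 3.0000 1.7200 7.1200 4.8000 9.0400 4.3200 2.1600] k=[0 3 6 2 2 8 3 10 7 1]
t=19: x=[0.2400 3.0000 5.4400 2.3200 2.4800 7.1200 3.9600 9.2000 6.7600 1.4800] k=[0 0 3 2 0 7 2 11 6 0]
t=20: x=[0.0000 0.2400 2.6800 1.9200 0.7200 6.0400 3.1200 9.8800 5.9200 0.4800] k=[0 3 2 0 1 4 4 12 9 2]
t=21: x=[0.2400 2.6800 1.9200 0.2400 1.1600 3.7600 4.6400 11.1200 8.6800 2.5600] k=[2 3 0 0 0 1 5 12 10 3]
t=22: x=[2.0800 2.6800 0.2400 0.0000 0.0800 1.2400 5.2400 11.2800 9.6000 3.5600] k=[5 6 2 0 0 1 5 13 11 4]

0.1469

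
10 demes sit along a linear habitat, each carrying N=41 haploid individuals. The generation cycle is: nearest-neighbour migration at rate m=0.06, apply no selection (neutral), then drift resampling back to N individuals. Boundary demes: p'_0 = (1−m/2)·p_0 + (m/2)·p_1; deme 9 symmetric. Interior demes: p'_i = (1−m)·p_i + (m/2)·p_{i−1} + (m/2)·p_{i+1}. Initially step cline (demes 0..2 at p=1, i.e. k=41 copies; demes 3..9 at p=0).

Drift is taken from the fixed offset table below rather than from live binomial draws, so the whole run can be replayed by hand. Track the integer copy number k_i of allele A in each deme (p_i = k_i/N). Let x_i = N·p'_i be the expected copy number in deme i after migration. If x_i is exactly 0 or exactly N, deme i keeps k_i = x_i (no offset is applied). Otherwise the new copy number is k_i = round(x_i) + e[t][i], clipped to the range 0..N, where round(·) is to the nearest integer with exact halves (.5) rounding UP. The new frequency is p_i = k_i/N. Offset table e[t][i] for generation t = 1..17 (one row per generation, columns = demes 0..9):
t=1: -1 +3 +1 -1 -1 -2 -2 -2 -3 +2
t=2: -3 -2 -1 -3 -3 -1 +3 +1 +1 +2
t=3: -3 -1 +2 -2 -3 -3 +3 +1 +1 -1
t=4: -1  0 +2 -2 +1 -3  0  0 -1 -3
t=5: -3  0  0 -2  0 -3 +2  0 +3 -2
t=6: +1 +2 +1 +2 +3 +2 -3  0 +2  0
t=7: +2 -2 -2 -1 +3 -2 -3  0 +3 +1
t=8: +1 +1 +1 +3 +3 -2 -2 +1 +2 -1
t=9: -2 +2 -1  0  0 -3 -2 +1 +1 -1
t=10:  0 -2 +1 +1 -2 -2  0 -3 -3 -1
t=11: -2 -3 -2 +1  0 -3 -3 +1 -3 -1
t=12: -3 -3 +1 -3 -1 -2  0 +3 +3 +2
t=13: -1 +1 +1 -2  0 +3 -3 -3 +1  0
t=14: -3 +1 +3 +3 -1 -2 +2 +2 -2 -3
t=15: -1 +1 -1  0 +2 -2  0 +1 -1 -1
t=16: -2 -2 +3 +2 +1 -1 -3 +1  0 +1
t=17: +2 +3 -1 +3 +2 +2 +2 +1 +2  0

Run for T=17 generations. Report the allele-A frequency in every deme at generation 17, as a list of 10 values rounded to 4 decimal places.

[0.7073, 0.9024, 0.8049, 0.4146, 0.1707, 0.0488, 0.0488, 0.0732, 0.0488, 0.0000]

t=0: k=[41 41 41 0 0 0 0 0 0 0]
t=1: x=[41.0000 41.0000 39.7700 1.2300 0.0000 0.0000 0.0000 0.0000 0.0000 0.0000] k=[41 41 41 0 0 0 0 0 0 0]
t=2: x=[41.0000 41.0000 39.7700 1.2300 0.0000 0.0000 0.0000 0.0000 0.0000 0.0000] k=[41 41 39 0 0 0 0 0 0 0]
t=3: x=[41.0000 40.9400 37.8900 1.1700 0.0000 0.0000 0.0000 0.0000 0.0000 0.0000] k=[41 40 40 0 0 0 0 0 0 0]
t=4: x=[40.9700 40.0300 38.8000 1.2000 0.0000 0.0000 0.0000 0.0000 0.0000 0.0000] k=[40 40 41 0 0 0 0 0 0 0]
t=5: x=[40.0000 40.0300 39.7400 1.2300 0.0000 0.0000 0.0000 0.0000 0.0000 0.0000] k=[37 40 40 0 0 0 0 0 0 0]
t=6: x=[37.0900 39.9100 38.8000 1.2000 0.0000 0.0000 0.0000 0.0000 0.0000 0.0000] k=[38 41 40 3 0 0 0 0 0 0]
t=7: x=[38.0900 40.8800 38.9200 4.0200 0.0900 0.0000 0.0000 0.0000 0.0000 0.0000] k=[40 39 37 3 3 0 0 0 0 0]
t=8: x=[39.9700 38.9700 36.0400 4.0200 2.9100 0.0900 0.0000 0.0000 0.0000 0.0000] k=[41 40 37 7 6 0 0 0 0 0]
t=9: x=[40.9700 39.9400 36.1900 7.8700 5.8500 0.1800 0.0000 0.0000 0.0000 0.0000] k=[39 41 35 8 6 0 0 0 0 0]
t=10: x=[39.0600 40.7600 34.3700 8.7500 5.8800 0.1800 0.0000 0.0000 0.0000 0.0000] k=[39 39 35 10 4 0 0 0 0 0]
t=11: x=[39.0000 38.8800 34.3700 10.5700 4.0600 0.1200 0.0000 0.0000 0.0000 0.0000] k=[37 36 32 12 4 0 0 0 0 0]
t=12: x=[36.9700 35.9100 31.5200 12.3600 4.1200 0.1200 0.0000 0.0000 0.0000 0.0000] k=[34 33 33 9 3 0 0 0 0 0]
t=13: x=[33.9700 33.0300 32.2800 9.5400 3.0900 0.0900 0.0000 0.0000 0.0000 0.0000] k=[33 34 33 8 3 3 0 0 0 0]
t=14: x=[33.0300 33.9400 32.2800 8.6000 3.1500 2.9100 0.0900 0.0000 0.0000 0.0000] k=[30 35 35 12 2 1 2 0 0 0]
t=15: x=[30.1500 34.8500 34.3100 12.3900 2.2700 1.0600 1.9100 0.0600 0.0000 0.0000] k=[29 36 33 12 4 0 2 1 0 0]
t=16: x=[29.2100 35.7000 32.4600 12.3900 4.1200 0.1800 1.9100 1.0000 0.0300 0.0000] k=[27 34 35 14 5 0 0 2 0 0]
t=17: x=[27.2100 33.8200 34.3400 14.3600 5.1200 0.1500 0.0600 1.8800 0.0600 0.0000] k=[29 37 33 17 7 2 2 3 2 0]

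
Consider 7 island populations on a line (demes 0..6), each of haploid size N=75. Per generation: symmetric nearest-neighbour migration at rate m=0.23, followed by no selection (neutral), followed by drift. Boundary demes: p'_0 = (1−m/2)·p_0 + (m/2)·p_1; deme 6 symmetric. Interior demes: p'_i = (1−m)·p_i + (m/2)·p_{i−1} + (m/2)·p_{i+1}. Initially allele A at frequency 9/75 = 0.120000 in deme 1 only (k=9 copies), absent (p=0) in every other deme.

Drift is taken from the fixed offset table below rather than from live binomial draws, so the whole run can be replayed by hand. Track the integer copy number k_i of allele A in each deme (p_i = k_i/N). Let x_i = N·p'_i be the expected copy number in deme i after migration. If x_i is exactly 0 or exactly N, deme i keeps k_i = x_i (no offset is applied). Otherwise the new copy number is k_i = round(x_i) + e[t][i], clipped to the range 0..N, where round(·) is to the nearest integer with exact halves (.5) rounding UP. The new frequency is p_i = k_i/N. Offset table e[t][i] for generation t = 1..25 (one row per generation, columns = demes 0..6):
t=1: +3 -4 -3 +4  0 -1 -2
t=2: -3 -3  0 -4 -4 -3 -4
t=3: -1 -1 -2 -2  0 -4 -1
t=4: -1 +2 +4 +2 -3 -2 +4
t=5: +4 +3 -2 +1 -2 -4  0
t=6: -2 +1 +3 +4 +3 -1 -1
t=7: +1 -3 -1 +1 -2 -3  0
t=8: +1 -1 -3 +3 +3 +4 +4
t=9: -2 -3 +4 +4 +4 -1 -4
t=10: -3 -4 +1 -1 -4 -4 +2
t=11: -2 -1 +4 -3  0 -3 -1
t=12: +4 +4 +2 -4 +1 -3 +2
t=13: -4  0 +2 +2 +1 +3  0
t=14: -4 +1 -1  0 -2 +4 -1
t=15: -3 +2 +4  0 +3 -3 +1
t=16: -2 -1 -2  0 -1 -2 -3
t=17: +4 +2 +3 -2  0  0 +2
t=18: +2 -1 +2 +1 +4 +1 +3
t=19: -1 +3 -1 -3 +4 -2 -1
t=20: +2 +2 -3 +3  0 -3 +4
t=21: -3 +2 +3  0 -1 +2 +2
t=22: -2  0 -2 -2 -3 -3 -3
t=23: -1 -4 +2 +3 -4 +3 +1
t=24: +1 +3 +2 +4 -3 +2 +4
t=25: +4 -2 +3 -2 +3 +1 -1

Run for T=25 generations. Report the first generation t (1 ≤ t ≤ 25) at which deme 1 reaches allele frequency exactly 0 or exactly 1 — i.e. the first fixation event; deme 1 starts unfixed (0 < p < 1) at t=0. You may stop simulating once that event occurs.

2

t=0: k=[0 9 0 0 0 0 0]
t=1: x=[1.0350 6.9300 1.0350 0.0000 0.0000 0.0000 0.0000] k=[4 3 0 0 0 0 0]
t=2: x=[3.8850 2.7700 0.3450 0.0000 0.0000 0.0000 0.0000] k=[1 0 0 0 0 0 0]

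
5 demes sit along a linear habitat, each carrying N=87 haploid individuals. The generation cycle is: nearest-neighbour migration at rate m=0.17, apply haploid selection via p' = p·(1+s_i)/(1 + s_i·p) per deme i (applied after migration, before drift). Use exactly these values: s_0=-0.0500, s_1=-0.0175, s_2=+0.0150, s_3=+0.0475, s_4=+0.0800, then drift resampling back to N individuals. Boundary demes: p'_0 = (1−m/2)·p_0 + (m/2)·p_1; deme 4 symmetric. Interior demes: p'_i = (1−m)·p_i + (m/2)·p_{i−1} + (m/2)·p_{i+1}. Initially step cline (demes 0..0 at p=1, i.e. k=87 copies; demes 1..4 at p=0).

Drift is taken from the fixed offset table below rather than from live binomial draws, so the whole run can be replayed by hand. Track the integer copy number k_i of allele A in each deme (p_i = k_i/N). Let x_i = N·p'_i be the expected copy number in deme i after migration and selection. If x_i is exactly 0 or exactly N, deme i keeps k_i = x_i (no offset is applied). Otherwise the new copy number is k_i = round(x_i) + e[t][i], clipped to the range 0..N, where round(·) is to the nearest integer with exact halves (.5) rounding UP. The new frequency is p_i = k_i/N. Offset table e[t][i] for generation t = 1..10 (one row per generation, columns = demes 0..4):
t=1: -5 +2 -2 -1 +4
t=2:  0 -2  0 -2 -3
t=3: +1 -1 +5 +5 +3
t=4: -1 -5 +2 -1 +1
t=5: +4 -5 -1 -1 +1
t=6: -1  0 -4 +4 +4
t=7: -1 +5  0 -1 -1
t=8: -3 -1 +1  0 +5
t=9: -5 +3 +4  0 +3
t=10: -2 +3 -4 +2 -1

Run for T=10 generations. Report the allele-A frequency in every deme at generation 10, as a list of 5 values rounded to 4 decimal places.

t=0: k=[87 0 0 0 0]
t=1: x=[79.2505 7.2764 0.0000 0.0000 0.0000] k=[74 9 0 0 0]
t=2: x=[67.7161 13.5567 0.7764 0.0000 0.0000] k=[68 12 1 0 0]
t=3: x=[62.3439 15.5977 1.8772 0.0890 0.0000] k=[63 15 7 5 0]
t=4: x=[57.9358 18.1452 7.6128 4.9575 0.4588] k=[57 13 10 4 1]
t=5: x=[52.1946 16.2504 9.8746 4.4468 1.3538] k=[56 11 9 3 2]
t=6: x=[51.0985 14.4411 8.7768 3.5810 2.2475] k=[50 14 5 8 6]
t=7: x=[45.8293 16.0625 6.1040 7.9021 6.6260] k=[45 21 6 7 6]
t=8: x=[41.8451 21.4781 7.4609 7.1278 6.5352] k=[39 20 8 7 12]
t=9: x=[36.2956 20.3188 9.0551 7.8346 12.3693] k=[31 23 13 8 15]
t=10: x=[29.3148 22.5340 13.5949 9.4021 15.3540] k=[27 26 10 11 14]

[0.3103, 0.2989, 0.1149, 0.1264, 0.1609]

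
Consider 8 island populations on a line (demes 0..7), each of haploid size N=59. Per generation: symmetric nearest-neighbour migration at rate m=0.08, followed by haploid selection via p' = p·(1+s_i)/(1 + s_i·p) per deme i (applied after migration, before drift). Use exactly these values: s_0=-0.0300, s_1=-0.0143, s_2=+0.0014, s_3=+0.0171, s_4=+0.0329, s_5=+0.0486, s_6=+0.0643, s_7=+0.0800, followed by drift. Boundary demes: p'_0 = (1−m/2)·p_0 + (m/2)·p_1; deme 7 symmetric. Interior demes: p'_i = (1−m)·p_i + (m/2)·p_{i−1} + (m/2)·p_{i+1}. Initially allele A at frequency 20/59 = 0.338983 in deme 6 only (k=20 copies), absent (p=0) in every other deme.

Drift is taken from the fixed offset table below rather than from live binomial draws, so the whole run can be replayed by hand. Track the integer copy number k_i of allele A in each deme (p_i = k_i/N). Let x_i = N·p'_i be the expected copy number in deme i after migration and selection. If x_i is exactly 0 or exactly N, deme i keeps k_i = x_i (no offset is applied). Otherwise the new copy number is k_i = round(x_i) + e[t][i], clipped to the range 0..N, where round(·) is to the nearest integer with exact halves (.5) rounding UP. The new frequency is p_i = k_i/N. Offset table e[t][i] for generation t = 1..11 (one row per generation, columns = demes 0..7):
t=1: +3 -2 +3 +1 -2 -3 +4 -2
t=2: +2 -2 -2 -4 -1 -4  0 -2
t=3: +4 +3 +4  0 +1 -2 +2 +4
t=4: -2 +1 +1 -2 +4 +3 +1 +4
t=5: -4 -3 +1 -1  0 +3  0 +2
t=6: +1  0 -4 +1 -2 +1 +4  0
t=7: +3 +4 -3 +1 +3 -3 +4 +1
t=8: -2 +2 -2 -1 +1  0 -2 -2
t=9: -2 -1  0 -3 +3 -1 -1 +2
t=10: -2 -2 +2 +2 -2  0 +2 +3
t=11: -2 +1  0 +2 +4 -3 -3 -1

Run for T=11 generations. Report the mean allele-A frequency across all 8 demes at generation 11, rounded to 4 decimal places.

0.1483

t=0: k=[0 0 0 0 0 0 20 0]
t=1: x=[0.0000 0.0000 0.0000 0.0000 0.0000 0.8383 19.1981 0.8631] k=[0 0 0 0 0 0 23 0]
t=2: x=[0.0000 0.0000 0.0000 0.0000 0.0000 0.9640 22.0130 0.9924] k=[0 0 0 0 0 0 22 0]
t=3: x=[0.0000 0.0000 0.0000 0.0000 0.0000 0.9221 21.0765 0.9493] k=[0 0 0 0 0 0 23 5]
t=4: x=[0.0000 0.0000 0.0000 0.0000 0.0000 0.9640 22.2163 6.1301] k=[0 0 0 0 0 4 23 10]
t=5: x=[0.0000 0.0000 0.0000 0.0000 0.1652 4.8054 22.5821 11.2018] k=[0 0 0 0 0 8 23 13]
t=6: x=[0.0000 0.0000 0.0000 0.0000 0.3305 8.6236 22.8664 14.2137] k=[0 0 0 0 0 10 27 14]
t=7: x=[0.0000 0.0000 0.0000 0.0000 0.4131 10.6891 26.7080 15.3788] k=[0 0 0 0 3 8 31 16]
t=8: x=[0.0000 0.0000 0.0000 0.1220 3.1759 9.0786 30.3989 17.5334] k=[0 0 0 0 4 9 28 16]
t=9: x=[0.0000 0.0000 0.0000 0.1627 4.1635 9.9463 27.6736 17.4094] k=[0 0 0 0 7 9 27 19]
t=10: x=[0.0000 0.0000 0.0000 0.2848 6.9972 10.0289 26.8690 20.3329] k=[0 0 0 2 5 10 29 23]
t=11: x=[0.0000 0.0000 0.0801 2.0737 5.2323 10.9777 28.9180 24.3324] k=[0 0 0 4 9 8 26 23]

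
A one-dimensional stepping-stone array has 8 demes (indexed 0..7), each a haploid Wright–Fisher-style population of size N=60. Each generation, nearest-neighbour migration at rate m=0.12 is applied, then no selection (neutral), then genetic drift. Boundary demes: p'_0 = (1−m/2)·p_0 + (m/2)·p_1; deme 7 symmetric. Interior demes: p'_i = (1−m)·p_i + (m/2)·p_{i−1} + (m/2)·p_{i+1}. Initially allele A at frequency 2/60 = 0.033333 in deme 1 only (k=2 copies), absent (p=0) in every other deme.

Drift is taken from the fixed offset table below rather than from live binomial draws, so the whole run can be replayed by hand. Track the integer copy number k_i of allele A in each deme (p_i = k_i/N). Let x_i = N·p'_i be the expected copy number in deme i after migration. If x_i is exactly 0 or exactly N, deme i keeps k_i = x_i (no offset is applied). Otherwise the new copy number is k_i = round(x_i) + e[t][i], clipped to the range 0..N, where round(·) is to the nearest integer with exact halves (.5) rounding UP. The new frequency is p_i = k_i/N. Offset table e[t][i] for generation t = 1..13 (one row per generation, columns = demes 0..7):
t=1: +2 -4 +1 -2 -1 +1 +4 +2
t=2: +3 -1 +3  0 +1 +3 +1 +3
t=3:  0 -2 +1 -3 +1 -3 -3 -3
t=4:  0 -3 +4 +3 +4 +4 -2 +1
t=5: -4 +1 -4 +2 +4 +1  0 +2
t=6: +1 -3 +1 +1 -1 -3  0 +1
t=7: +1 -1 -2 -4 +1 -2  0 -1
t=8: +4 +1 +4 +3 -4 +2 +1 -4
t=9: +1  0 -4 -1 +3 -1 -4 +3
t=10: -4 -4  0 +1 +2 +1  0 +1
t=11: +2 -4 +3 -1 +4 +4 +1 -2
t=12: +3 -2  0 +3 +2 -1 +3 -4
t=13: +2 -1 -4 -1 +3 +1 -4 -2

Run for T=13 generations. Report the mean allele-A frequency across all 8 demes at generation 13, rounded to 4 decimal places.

0.0750

t=0: k=[0 2 0 0 0 0 0 0]
t=1: x=[0.1200 1.7600 0.1200 0.0000 0.0000 0.0000 0.0000 0.0000] k=[2 0 1 0 0 0 0 0]
t=2: x=[1.8800 0.1800 0.8800 0.0600 0.0000 0.0000 0.0000 0.0000] k=[5 0 4 0 0 0 0 0]
t=3: x=[4.7000 0.5400 3.5200 0.2400 0.0000 0.0000 0.0000 0.0000] k=[5 0 5 0 0 0 0 0]
t=4: x=[4.7000 0.6000 4.4000 0.3000 0.0000 0.0000 0.0000 0.0000] k=[5 0 8 3 0 0 0 0]
t=5: x=[4.7000 0.7800 7.2200 3.1200 0.1800 0.0000 0.0000 0.0000] k=[1 2 3 5 4 0 0 0]
t=6: x=[1.0600 2.0000 3.0600 4.8200 3.8200 0.2400 0.0000 0.0000] k=[2 0 4 6 3 0 0 0]
t=7: x=[1.8800 0.3600 3.8800 5.7000 3.0000 0.1800 0.0000 0.0000] k=[3 0 2 2 4 0 0 0]
t=8: x=[2.8200 0.3000 1.8800 2.1200 3.6400 0.2400 0.0000 0.0000] k=[7 1 6 5 0 2 0 0]
t=9: x=[6.6400 1.6600 5.6400 4.7600 0.4200 1.7600 0.1200 0.0000] k=[8 2 2 4 3 1 0 0]
t=10: x=[7.6400 2.3600 2.1200 3.8200 2.9400 1.0600 0.0600 0.0000] k=[4 0 2 5 5 2 0 0]
t=11: x=[3.7600 0.3600 2.0600 4.8200 4.8200 2.0600 0.1200 0.0000] k=[6 0 5 4 9 6 1 0]
t=12: x=[5.6400 0.6600 4.6400 4.3600 8.5200 5.8800 1.2400 0.0600] k=[9 0 5 7 11 5 4 0]
t=13: x=[8.4600 0.8400 4.8200 7.1200 10.4000 5.3000 3.8200 0.2400] k=[10 0 1 6 13 6 0 0]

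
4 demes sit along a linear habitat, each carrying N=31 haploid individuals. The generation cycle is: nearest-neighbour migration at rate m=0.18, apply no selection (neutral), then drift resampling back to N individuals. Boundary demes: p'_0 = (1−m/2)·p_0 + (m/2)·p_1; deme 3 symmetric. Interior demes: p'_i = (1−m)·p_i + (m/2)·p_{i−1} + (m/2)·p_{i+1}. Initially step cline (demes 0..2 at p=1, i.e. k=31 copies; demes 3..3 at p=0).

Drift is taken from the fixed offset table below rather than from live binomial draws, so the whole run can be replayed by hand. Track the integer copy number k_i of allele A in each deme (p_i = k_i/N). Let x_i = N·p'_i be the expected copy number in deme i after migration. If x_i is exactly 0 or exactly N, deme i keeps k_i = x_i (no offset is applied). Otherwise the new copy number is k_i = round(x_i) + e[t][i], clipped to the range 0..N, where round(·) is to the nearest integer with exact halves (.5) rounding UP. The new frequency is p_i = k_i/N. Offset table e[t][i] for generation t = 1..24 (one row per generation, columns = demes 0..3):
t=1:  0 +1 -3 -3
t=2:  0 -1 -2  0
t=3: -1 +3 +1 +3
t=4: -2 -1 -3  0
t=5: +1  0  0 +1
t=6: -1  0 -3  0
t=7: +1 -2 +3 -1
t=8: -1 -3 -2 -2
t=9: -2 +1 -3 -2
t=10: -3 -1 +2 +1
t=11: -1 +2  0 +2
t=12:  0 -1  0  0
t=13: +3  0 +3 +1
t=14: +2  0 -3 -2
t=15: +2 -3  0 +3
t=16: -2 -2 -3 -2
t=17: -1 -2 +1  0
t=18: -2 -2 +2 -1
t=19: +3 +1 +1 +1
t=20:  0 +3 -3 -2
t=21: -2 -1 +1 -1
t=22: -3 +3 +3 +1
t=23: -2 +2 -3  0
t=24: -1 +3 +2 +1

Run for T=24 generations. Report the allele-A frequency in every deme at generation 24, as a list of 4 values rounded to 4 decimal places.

t=0: k=[31 31 31 0]
t=1: x=[31.0000 31.0000 28.2100 2.7900] k=[31 31 25 0]
t=2: x=[31.0000 30.4600 23.2900 2.2500] k=[31 29 21 2]
t=3: x=[30.8200 28.4600 20.0100 3.7100] k=[30 31 21 7]
t=4: x=[30.0900 30.0100 20.6400 8.2600] k=[28 29 18 8]
t=5: x=[28.0900 27.9200 18.0900 8.9000] k=[29 28 18 10]
t=6: x=[28.9100 27.1900 18.1800 10.7200] k=[28 27 15 11]
t=7: x=[27.9100 26.0100 15.7200 11.3600] k=[29 24 19 10]
t=8: x=[28.5500 24.0000 18.6400 10.8100] k=[28 21 17 9]
t=9: x=[27.3700 21.2700 16.6400 9.7200] k=[25 22 14 8]
t=10: x=[24.7300 21.5500 14.1800 8.5400] k=[22 21 16 10]
t=11: x=[21.9100 20.6400 15.9100 10.5400] k=[21 23 16 13]
t=12: x=[21.1800 22.1900 16.3600 13.2700] k=[21 21 16 13]
t=13: x=[21.0000 20.5500 16.1800 13.2700] k=[24 21 19 14]
t=14: x=[23.7300 21.0900 18.7300 14.4500] k=[26 21 16 12]
t=15: x=[25.5500 21.0000 16.0900 12.3600] k=[28 18 16 15]
t=16: x=[27.1000 18.7200 16.0900 15.0900] k=[25 17 13 13]
t=17: x=[24.2800 17.3600 13.3600 13.0000] k=[23 15 14 13]
t=18: x=[22.2800 15.6300 14.0000 13.0900] k=[20 14 16 12]
t=19: x=[19.4600 14.7200 15.4600 12.3600] k=[22 16 16 13]
t=20: x=[21.4600 16.5400 15.7300 13.2700] k=[21 20 13 11]
t=21: x=[20.9100 19.4600 13.4500 11.1800] k=[19 18 14 10]
t=22: x=[18.9100 17.7300 14.0000 10.3600] k=[16 21 17 11]
t=23: x=[16.4500 20.1900 16.8200 11.5400] k=[14 22 14 12]
t=24: x=[14.7200 20.5600 14.5400 12.1800] k=[14 24 17 13]

[0.4516, 0.7742, 0.5484, 0.4194]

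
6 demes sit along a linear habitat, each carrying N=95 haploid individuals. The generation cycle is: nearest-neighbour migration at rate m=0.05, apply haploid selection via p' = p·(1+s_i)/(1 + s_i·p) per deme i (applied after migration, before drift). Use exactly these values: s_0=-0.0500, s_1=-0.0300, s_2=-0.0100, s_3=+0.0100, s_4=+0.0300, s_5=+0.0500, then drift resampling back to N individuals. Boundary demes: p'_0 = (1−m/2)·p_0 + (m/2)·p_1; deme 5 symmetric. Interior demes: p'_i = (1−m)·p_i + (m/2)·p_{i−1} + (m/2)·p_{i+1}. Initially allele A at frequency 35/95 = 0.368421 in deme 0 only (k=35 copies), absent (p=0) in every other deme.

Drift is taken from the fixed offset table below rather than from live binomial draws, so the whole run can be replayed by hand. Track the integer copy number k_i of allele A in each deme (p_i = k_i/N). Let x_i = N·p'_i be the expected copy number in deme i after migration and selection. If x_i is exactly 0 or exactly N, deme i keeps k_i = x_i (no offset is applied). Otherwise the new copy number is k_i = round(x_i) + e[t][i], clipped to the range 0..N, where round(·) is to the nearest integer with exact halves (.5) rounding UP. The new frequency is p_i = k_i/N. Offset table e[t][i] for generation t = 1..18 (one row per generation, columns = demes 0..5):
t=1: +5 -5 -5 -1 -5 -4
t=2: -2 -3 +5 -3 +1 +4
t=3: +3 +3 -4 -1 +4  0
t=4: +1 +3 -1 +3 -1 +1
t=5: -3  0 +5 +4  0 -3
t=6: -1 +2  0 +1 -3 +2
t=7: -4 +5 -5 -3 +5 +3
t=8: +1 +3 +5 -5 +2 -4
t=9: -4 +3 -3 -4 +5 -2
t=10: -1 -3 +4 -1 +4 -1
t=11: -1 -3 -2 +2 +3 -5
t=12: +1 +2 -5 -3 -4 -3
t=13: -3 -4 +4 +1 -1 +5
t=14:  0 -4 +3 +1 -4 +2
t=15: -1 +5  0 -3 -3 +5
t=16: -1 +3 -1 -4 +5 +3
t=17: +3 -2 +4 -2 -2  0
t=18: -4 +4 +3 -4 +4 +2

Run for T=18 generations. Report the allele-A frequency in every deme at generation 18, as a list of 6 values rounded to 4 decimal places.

[0.0526, 0.1368, 0.1368, 0.0000, 0.1474, 0.2000]

t=0: k=[35 0 0 0 0 0]
t=1: x=[33.0117 0.8490 0.0000 0.0000 0.0000 0.0000] k=[38 0 0 0 0 0]
t=2: x=[35.8975 0.9218 0.0000 0.0000 0.0000 0.0000] k=[34 0 0 0 0 0]
t=3: x=[32.0517 0.8247 0.0000 0.0000 0.0000 0.0000] k=[35 4 0 0 0 0]
t=4: x=[33.1102 4.5415 0.0990 0.0000 0.0000 0.0000] k=[34 8 0 0 0 0]
t=5: x=[32.2485 8.2184 0.1980 0.0000 0.0000 0.0000] k=[29 8 5 0 0 0]
t=6: x=[27.4628 8.2184 4.9031 0.1262 0.0000 0.0000] k=[26 10 5 1 0 0]
t=7: x=[24.6522 9.9992 4.9774 1.0856 0.0257 0.0000] k=[21 15 0 0 5 0]
t=8: x=[20.0273 14.3989 0.3713 0.1262 4.8852 0.1312] k=[21 17 5 0 7 0]
t=9: x=[20.0758 16.3829 5.1260 0.3030 6.8351 0.1837] k=[16 19 2 0 12 0]
t=10: x=[15.4016 18.0505 2.3518 0.3535 11.6999 0.3150] k=[14 15 6 0 16 0]
t=11: x=[13.4228 14.3745 6.0181 0.5555 15.5812 0.4199] k=[12 11 4 3 19 0]
t=12: x=[11.4484 10.5607 4.1103 3.4580 18.5625 0.4986] k=[12 13 0 0 15 0]
t=13: x=[11.4965 12.3197 0.3218 0.3787 14.6117 0.3937] k=[8 8 4 1 14 5]
t=14: x=[7.6321 7.6822 3.9864 1.4138 13.7949 5.4712] k=[8 4 7 2 10 7]
t=15: x=[7.5363 4.0551 6.7368 2.3477 9.9861 7.4012] k=[7 9 7 0 7 12]
t=16: x=[6.7224 8.6573 6.8112 0.3535 7.1428 12.3913] k=[6 12 6 0 12 15]
t=17: x=[5.8615 11.3911 5.9438 0.4545 12.0833 15.5491] k=[9 9 10 0 10 16]
t=18: x=[8.5907 8.7793 9.6376 0.5050 10.1652 16.5048] k=[5 13 13 0 14 19]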